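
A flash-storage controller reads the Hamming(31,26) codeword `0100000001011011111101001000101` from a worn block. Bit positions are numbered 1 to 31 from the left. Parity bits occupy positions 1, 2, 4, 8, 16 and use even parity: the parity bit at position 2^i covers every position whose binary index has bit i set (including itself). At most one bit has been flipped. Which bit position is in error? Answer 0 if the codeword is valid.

s1: b1⊕b3⊕b5⊕b7⊕b9⊕b11⊕b13⊕b15⊕b17⊕b19⊕b21⊕b23⊕b25⊕b27⊕b29⊕b31 = 0⊕0⊕0⊕0⊕0⊕0⊕1⊕1⊕1⊕1⊕0⊕0⊕1⊕0⊕1⊕1 = 1
s2: b2⊕b3⊕b6⊕b7⊕b10⊕b11⊕b14⊕b15⊕b18⊕b19⊕b22⊕b23⊕b26⊕b27⊕b30⊕b31 = 1⊕0⊕0⊕0⊕1⊕0⊕0⊕1⊕1⊕1⊕1⊕0⊕0⊕0⊕0⊕1 = 1
s4: b4⊕b5⊕b6⊕b7⊕b12⊕b13⊕b14⊕b15⊕b20⊕b21⊕b22⊕b23⊕b28⊕b29⊕b30⊕b31 = 0⊕0⊕0⊕0⊕1⊕1⊕0⊕1⊕1⊕0⊕1⊕0⊕0⊕1⊕0⊕1 = 1
s8: b8⊕b9⊕b10⊕b11⊕b12⊕b13⊕b14⊕b15⊕b24⊕b25⊕b26⊕b27⊕b28⊕b29⊕b30⊕b31 = 0⊕0⊕1⊕0⊕1⊕1⊕0⊕1⊕0⊕1⊕0⊕0⊕0⊕1⊕0⊕1 = 1
s16: b16⊕b17⊕b18⊕b19⊕b20⊕b21⊕b22⊕b23⊕b24⊕b25⊕b26⊕b27⊕b28⊕b29⊕b30⊕b31 = 1⊕1⊕1⊕1⊕1⊕0⊕1⊕0⊕0⊕1⊕0⊕0⊕0⊕1⊕0⊕1 = 1
Syndrome (s16...s1) = 11111 → position 31.

31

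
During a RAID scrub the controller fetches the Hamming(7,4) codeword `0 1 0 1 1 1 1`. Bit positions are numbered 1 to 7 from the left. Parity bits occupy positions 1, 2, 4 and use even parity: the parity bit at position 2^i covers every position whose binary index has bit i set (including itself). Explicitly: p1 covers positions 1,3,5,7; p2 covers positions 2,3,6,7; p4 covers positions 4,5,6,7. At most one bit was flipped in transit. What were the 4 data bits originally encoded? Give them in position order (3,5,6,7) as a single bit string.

s1: b1⊕b3⊕b5⊕b7 = 0⊕0⊕1⊕1 = 0
s2: b2⊕b3⊕b6⊕b7 = 1⊕0⊕1⊕1 = 1
s4: b4⊕b5⊕b6⊕b7 = 1⊕1⊕1⊕1 = 0
Syndrome (s4...s1) = 010 → position 2.
Flip bit 2: corrected codeword = 0001111
Data bits at positions 3,5,6,7: 0111

0111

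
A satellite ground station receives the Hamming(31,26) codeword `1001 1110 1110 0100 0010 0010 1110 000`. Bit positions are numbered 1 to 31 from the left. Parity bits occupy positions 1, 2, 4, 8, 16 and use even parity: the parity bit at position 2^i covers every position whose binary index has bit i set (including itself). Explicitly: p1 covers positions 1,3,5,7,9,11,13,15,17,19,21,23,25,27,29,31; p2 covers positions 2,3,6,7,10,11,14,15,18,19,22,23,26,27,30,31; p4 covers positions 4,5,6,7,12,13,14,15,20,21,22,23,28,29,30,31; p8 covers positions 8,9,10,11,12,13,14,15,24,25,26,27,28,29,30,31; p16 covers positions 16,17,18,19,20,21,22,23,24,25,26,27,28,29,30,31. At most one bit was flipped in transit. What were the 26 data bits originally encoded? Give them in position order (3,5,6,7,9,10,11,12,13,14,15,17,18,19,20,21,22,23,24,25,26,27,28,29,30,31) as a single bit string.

01111110010001000101100000

s1: b1⊕b3⊕b5⊕b7⊕b9⊕b11⊕b13⊕b15⊕b17⊕b19⊕b21⊕b23⊕b25⊕b27⊕b29⊕b31 = 1⊕0⊕1⊕1⊕1⊕1⊕0⊕0⊕0⊕1⊕0⊕1⊕1⊕1⊕0⊕0 = 1
s2: b2⊕b3⊕b6⊕b7⊕b10⊕b11⊕b14⊕b15⊕b18⊕b19⊕b22⊕b23⊕b26⊕b27⊕b30⊕b31 = 0⊕0⊕1⊕1⊕1⊕1⊕1⊕0⊕0⊕1⊕0⊕1⊕1⊕1⊕0⊕0 = 1
s4: b4⊕b5⊕b6⊕b7⊕b12⊕b13⊕b14⊕b15⊕b20⊕b21⊕b22⊕b23⊕b28⊕b29⊕b30⊕b31 = 1⊕1⊕1⊕1⊕0⊕0⊕1⊕0⊕0⊕0⊕0⊕1⊕0⊕0⊕0⊕0 = 0
s8: b8⊕b9⊕b10⊕b11⊕b12⊕b13⊕b14⊕b15⊕b24⊕b25⊕b26⊕b27⊕b28⊕b29⊕b30⊕b31 = 0⊕1⊕1⊕1⊕0⊕0⊕1⊕0⊕0⊕1⊕1⊕1⊕0⊕0⊕0⊕0 = 1
s16: b16⊕b17⊕b18⊕b19⊕b20⊕b21⊕b22⊕b23⊕b24⊕b25⊕b26⊕b27⊕b28⊕b29⊕b30⊕b31 = 0⊕0⊕0⊕1⊕0⊕0⊕0⊕1⊕0⊕1⊕1⊕1⊕0⊕0⊕0⊕0 = 1
Syndrome (s16...s1) = 11011 → position 27.
Flip bit 27: corrected codeword = 1001111011100100001000101100000
Data bits at positions 3,5,6,7,9,10,11,12,13,14,15,17,18,19,20,21,22,23,24,25,26,27,28,29,30,31: 01111110010001000101100000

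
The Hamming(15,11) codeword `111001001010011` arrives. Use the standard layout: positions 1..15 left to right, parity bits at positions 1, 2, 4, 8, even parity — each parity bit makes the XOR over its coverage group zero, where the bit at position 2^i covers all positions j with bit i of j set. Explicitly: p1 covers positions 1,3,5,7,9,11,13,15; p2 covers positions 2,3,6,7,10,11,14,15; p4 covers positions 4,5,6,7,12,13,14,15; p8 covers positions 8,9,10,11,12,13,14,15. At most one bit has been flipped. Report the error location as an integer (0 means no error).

s1: b1⊕b3⊕b5⊕b7⊕b9⊕b11⊕b13⊕b15 = 1⊕1⊕0⊕0⊕1⊕1⊕0⊕1 = 1
s2: b2⊕b3⊕b6⊕b7⊕b10⊕b11⊕b14⊕b15 = 1⊕1⊕1⊕0⊕0⊕1⊕1⊕1 = 0
s4: b4⊕b5⊕b6⊕b7⊕b12⊕b13⊕b14⊕b15 = 0⊕0⊕1⊕0⊕0⊕0⊕1⊕1 = 1
s8: b8⊕b9⊕b10⊕b11⊕b12⊕b13⊕b14⊕b15 = 0⊕1⊕0⊕1⊕0⊕0⊕1⊕1 = 0
Syndrome (s8...s1) = 0101 → position 5.

5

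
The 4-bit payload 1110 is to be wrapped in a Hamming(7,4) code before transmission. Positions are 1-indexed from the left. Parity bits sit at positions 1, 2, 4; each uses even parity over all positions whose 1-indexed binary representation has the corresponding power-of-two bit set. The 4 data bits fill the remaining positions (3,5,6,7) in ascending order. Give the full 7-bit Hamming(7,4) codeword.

Place data bits at non-power-of-two positions: b3=1, b5=1, b6=1, b7=0.
p1 = XOR of data positions {3,5,7} = 1⊕1⊕0 = 0
p2 = XOR of data positions {3,6,7} = 1⊕1⊕0 = 0
p4 = XOR of data positions {5,6,7} = 1⊕1⊕0 = 0
Codeword b1..b7 = 0010110

0010110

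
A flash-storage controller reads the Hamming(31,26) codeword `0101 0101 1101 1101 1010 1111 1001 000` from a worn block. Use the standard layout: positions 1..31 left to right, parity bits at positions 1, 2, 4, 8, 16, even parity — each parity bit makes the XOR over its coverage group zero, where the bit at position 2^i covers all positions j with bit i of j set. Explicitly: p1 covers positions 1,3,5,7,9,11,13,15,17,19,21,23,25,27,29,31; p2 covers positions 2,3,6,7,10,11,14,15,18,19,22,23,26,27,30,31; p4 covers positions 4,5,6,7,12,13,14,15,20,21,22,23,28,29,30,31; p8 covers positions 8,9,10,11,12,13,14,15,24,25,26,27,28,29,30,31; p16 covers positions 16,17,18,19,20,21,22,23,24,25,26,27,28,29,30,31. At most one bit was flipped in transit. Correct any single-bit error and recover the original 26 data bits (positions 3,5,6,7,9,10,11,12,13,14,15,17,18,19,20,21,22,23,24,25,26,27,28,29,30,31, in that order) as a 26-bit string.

s1: b1⊕b3⊕b5⊕b7⊕b9⊕b11⊕b13⊕b15⊕b17⊕b19⊕b21⊕b23⊕b25⊕b27⊕b29⊕b31 = 0⊕0⊕0⊕0⊕1⊕0⊕1⊕0⊕1⊕1⊕1⊕1⊕1⊕0⊕0⊕0 = 1
s2: b2⊕b3⊕b6⊕b7⊕b10⊕b11⊕b14⊕b15⊕b18⊕b19⊕b22⊕b23⊕b26⊕b27⊕b30⊕b31 = 1⊕0⊕1⊕0⊕1⊕0⊕1⊕0⊕0⊕1⊕1⊕1⊕0⊕0⊕0⊕0 = 1
s4: b4⊕b5⊕b6⊕b7⊕b12⊕b13⊕b14⊕b15⊕b20⊕b21⊕b22⊕b23⊕b28⊕b29⊕b30⊕b31 = 1⊕0⊕1⊕0⊕1⊕1⊕1⊕0⊕0⊕1⊕1⊕1⊕1⊕0⊕0⊕0 = 1
s8: b8⊕b9⊕b10⊕b11⊕b12⊕b13⊕b14⊕b15⊕b24⊕b25⊕b26⊕b27⊕b28⊕b29⊕b30⊕b31 = 1⊕1⊕1⊕0⊕1⊕1⊕1⊕0⊕1⊕1⊕0⊕0⊕1⊕0⊕0⊕0 = 1
s16: b16⊕b17⊕b18⊕b19⊕b20⊕b21⊕b22⊕b23⊕b24⊕b25⊕b26⊕b27⊕b28⊕b29⊕b30⊕b31 = 1⊕1⊕0⊕1⊕0⊕1⊕1⊕1⊕1⊕1⊕0⊕0⊕1⊕0⊕0⊕0 = 1
Syndrome (s16...s1) = 11111 → position 31.
Flip bit 31: corrected codeword = 0101010111011101101011111001001
Data bits at positions 3,5,6,7,9,10,11,12,13,14,15,17,18,19,20,21,22,23,24,25,26,27,28,29,30,31: 00101101110101011111001001

00101101110101011111001001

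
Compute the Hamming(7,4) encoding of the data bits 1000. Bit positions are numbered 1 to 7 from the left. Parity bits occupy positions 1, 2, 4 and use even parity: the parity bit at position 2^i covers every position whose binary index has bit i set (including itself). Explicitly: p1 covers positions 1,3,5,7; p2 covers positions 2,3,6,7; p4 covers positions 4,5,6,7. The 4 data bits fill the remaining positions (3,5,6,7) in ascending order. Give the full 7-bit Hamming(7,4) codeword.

Place data bits at non-power-of-two positions: b3=1, b5=0, b6=0, b7=0.
p1 = XOR of data positions {3,5,7} = 1⊕0⊕0 = 1
p2 = XOR of data positions {3,6,7} = 1⊕0⊕0 = 1
p4 = XOR of data positions {5,6,7} = 0⊕0⊕0 = 0
Codeword b1..b7 = 1110000

1110000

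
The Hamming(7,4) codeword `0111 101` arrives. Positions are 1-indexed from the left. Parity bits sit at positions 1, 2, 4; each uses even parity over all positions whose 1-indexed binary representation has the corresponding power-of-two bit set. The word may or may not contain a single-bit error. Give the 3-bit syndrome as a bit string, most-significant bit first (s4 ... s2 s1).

111

s1: b1⊕b3⊕b5⊕b7 = 0⊕1⊕1⊕1 = 1
s2: b2⊕b3⊕b6⊕b7 = 1⊕1⊕0⊕1 = 1
s4: b4⊕b5⊕b6⊕b7 = 1⊕1⊕0⊕1 = 1
Syndrome (s4...s1) = 111 → position 7.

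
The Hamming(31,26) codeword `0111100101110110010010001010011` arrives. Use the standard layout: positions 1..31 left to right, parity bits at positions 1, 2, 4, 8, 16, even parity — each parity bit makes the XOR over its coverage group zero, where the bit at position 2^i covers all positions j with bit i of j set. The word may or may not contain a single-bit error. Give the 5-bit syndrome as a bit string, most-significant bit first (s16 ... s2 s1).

s1: b1⊕b3⊕b5⊕b7⊕b9⊕b11⊕b13⊕b15⊕b17⊕b19⊕b21⊕b23⊕b25⊕b27⊕b29⊕b31 = 0⊕1⊕1⊕0⊕0⊕1⊕0⊕1⊕0⊕0⊕1⊕0⊕1⊕1⊕0⊕1 = 0
s2: b2⊕b3⊕b6⊕b7⊕b10⊕b11⊕b14⊕b15⊕b18⊕b19⊕b22⊕b23⊕b26⊕b27⊕b30⊕b31 = 1⊕1⊕0⊕0⊕1⊕1⊕1⊕1⊕1⊕0⊕0⊕0⊕0⊕1⊕1⊕1 = 0
s4: b4⊕b5⊕b6⊕b7⊕b12⊕b13⊕b14⊕b15⊕b20⊕b21⊕b22⊕b23⊕b28⊕b29⊕b30⊕b31 = 1⊕1⊕0⊕0⊕1⊕0⊕1⊕1⊕0⊕1⊕0⊕0⊕0⊕0⊕1⊕1 = 0
s8: b8⊕b9⊕b10⊕b11⊕b12⊕b13⊕b14⊕b15⊕b24⊕b25⊕b26⊕b27⊕b28⊕b29⊕b30⊕b31 = 1⊕0⊕1⊕1⊕1⊕0⊕1⊕1⊕0⊕1⊕0⊕1⊕0⊕0⊕1⊕1 = 0
s16: b16⊕b17⊕b18⊕b19⊕b20⊕b21⊕b22⊕b23⊕b24⊕b25⊕b26⊕b27⊕b28⊕b29⊕b30⊕b31 = 0⊕0⊕1⊕0⊕0⊕1⊕0⊕0⊕0⊕1⊕0⊕1⊕0⊕0⊕1⊕1 = 0
Syndrome (s16...s1) = 00000 → position 0 (no error).

00000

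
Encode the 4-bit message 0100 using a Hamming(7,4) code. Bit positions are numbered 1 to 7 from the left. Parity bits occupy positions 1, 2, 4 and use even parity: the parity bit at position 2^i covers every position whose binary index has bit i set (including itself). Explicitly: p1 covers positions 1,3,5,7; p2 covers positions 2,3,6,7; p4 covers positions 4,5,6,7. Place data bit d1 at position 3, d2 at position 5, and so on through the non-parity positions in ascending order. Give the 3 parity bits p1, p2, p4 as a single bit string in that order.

101

Place data bits at non-power-of-two positions: b3=0, b5=1, b6=0, b7=0.
p1 = XOR of data positions {3,5,7} = 0⊕1⊕0 = 1
p2 = XOR of data positions {3,6,7} = 0⊕0⊕0 = 0
p4 = XOR of data positions {5,6,7} = 1⊕0⊕0 = 1
Parity bits p1,p2,p4 = 101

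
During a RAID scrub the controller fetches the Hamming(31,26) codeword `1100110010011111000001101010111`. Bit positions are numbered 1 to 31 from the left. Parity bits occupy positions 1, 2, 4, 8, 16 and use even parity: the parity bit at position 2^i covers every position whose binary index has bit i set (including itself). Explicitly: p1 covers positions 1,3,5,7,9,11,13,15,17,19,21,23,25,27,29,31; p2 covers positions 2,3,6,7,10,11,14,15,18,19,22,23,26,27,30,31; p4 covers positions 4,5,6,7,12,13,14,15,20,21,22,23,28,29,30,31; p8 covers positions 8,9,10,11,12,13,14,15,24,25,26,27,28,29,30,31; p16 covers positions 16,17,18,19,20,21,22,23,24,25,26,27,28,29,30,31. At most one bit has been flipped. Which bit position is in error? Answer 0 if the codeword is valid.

6

s1: b1⊕b3⊕b5⊕b7⊕b9⊕b11⊕b13⊕b15⊕b17⊕b19⊕b21⊕b23⊕b25⊕b27⊕b29⊕b31 = 1⊕0⊕1⊕0⊕1⊕0⊕1⊕1⊕0⊕0⊕0⊕1⊕1⊕1⊕1⊕1 = 0
s2: b2⊕b3⊕b6⊕b7⊕b10⊕b11⊕b14⊕b15⊕b18⊕b19⊕b22⊕b23⊕b26⊕b27⊕b30⊕b31 = 1⊕0⊕1⊕0⊕0⊕0⊕1⊕1⊕0⊕0⊕1⊕1⊕0⊕1⊕1⊕1 = 1
s4: b4⊕b5⊕b6⊕b7⊕b12⊕b13⊕b14⊕b15⊕b20⊕b21⊕b22⊕b23⊕b28⊕b29⊕b30⊕b31 = 0⊕1⊕1⊕0⊕1⊕1⊕1⊕1⊕0⊕0⊕1⊕1⊕0⊕1⊕1⊕1 = 1
s8: b8⊕b9⊕b10⊕b11⊕b12⊕b13⊕b14⊕b15⊕b24⊕b25⊕b26⊕b27⊕b28⊕b29⊕b30⊕b31 = 0⊕1⊕0⊕0⊕1⊕1⊕1⊕1⊕0⊕1⊕0⊕1⊕0⊕1⊕1⊕1 = 0
s16: b16⊕b17⊕b18⊕b19⊕b20⊕b21⊕b22⊕b23⊕b24⊕b25⊕b26⊕b27⊕b28⊕b29⊕b30⊕b31 = 1⊕0⊕0⊕0⊕0⊕0⊕1⊕1⊕0⊕1⊕0⊕1⊕0⊕1⊕1⊕1 = 0
Syndrome (s16...s1) = 00110 → position 6.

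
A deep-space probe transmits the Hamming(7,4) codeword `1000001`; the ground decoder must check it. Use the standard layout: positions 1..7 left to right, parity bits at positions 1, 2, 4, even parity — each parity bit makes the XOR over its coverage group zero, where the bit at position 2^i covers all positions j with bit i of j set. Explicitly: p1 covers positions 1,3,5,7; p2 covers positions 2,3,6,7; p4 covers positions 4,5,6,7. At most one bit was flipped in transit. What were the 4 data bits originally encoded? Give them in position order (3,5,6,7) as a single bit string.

0011

s1: b1⊕b3⊕b5⊕b7 = 1⊕0⊕0⊕1 = 0
s2: b2⊕b3⊕b6⊕b7 = 0⊕0⊕0⊕1 = 1
s4: b4⊕b5⊕b6⊕b7 = 0⊕0⊕0⊕1 = 1
Syndrome (s4...s1) = 110 → position 6.
Flip bit 6: corrected codeword = 1000011
Data bits at positions 3,5,6,7: 0011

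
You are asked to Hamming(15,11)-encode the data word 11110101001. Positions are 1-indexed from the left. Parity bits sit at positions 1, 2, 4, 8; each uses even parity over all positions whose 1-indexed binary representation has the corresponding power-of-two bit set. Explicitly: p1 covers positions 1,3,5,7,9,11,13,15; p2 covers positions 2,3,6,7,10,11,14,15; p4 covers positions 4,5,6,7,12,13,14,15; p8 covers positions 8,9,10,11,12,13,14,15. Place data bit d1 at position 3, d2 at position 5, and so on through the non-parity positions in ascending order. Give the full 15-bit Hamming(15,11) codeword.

011111110101001

Place data bits at non-power-of-two positions: b3=1, b5=1, b6=1, b7=1, b9=0, b10=1, b11=0, b12=1, b13=0, b14=0, b15=1.
p1 = XOR of data positions {3,5,7,9,11,13,15} = 1⊕1⊕1⊕0⊕0⊕0⊕1 = 0
p2 = XOR of data positions {3,6,7,10,11,14,15} = 1⊕1⊕1⊕1⊕0⊕0⊕1 = 1
p4 = XOR of data positions {5,6,7,12,13,14,15} = 1⊕1⊕1⊕1⊕0⊕0⊕1 = 1
p8 = XOR of data positions {9,10,11,12,13,14,15} = 0⊕1⊕0⊕1⊕0⊕0⊕1 = 1
Codeword b1..b15 = 011111110101001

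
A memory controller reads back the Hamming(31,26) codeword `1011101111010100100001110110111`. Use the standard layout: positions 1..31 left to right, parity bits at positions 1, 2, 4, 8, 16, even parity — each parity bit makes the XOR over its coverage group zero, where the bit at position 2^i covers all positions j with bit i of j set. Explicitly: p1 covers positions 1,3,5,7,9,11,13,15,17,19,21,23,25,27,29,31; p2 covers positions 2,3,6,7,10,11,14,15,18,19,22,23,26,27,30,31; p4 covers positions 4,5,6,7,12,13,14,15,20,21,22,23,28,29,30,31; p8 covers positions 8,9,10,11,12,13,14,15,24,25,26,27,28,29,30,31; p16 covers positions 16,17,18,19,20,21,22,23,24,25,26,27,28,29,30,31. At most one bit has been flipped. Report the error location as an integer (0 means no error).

s1: b1⊕b3⊕b5⊕b7⊕b9⊕b11⊕b13⊕b15⊕b17⊕b19⊕b21⊕b23⊕b25⊕b27⊕b29⊕b31 = 1⊕1⊕1⊕1⊕1⊕0⊕0⊕0⊕1⊕0⊕0⊕1⊕0⊕1⊕1⊕1 = 0
s2: b2⊕b3⊕b6⊕b7⊕b10⊕b11⊕b14⊕b15⊕b18⊕b19⊕b22⊕b23⊕b26⊕b27⊕b30⊕b31 = 0⊕1⊕0⊕1⊕1⊕0⊕1⊕0⊕0⊕0⊕1⊕1⊕1⊕1⊕1⊕1 = 0
s4: b4⊕b5⊕b6⊕b7⊕b12⊕b13⊕b14⊕b15⊕b20⊕b21⊕b22⊕b23⊕b28⊕b29⊕b30⊕b31 = 1⊕1⊕0⊕1⊕1⊕0⊕1⊕0⊕0⊕0⊕1⊕1⊕0⊕1⊕1⊕1 = 0
s8: b8⊕b9⊕b10⊕b11⊕b12⊕b13⊕b14⊕b15⊕b24⊕b25⊕b26⊕b27⊕b28⊕b29⊕b30⊕b31 = 1⊕1⊕1⊕0⊕1⊕0⊕1⊕0⊕1⊕0⊕1⊕1⊕0⊕1⊕1⊕1 = 1
s16: b16⊕b17⊕b18⊕b19⊕b20⊕b21⊕b22⊕b23⊕b24⊕b25⊕b26⊕b27⊕b28⊕b29⊕b30⊕b31 = 0⊕1⊕0⊕0⊕0⊕0⊕1⊕1⊕1⊕0⊕1⊕1⊕0⊕1⊕1⊕1 = 1
Syndrome (s16...s1) = 11000 → position 24.

24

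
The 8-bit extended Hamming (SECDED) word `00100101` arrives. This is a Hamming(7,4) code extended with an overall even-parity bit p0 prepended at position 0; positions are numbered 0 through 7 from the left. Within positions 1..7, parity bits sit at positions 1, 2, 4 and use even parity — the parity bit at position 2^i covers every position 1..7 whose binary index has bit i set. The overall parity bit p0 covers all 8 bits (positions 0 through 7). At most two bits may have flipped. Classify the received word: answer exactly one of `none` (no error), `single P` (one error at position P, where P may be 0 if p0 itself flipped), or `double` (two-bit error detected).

s1: b1⊕b3⊕b5⊕b7 = 0⊕0⊕1⊕1 = 0
s2: b2⊕b3⊕b6⊕b7 = 1⊕0⊕0⊕1 = 0
s4: b4⊕b5⊕b6⊕b7 = 0⊕1⊕0⊕1 = 0
Syndrome (s4...s1) = 000 → position 0 (no error).
Overall parity (XOR of all 8 bits, including p0): 0⊕0⊕1⊕0⊕0⊕1⊕0⊕1 = 1
Overall=1, syndrome position=0 → single-bit error at position 0.

single 0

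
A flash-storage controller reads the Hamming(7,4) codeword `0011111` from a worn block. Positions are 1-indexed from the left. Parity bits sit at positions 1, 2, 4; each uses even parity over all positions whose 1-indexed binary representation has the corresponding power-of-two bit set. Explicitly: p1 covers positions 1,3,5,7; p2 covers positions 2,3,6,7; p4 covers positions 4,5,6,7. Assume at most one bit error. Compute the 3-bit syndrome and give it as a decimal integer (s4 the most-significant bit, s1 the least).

s1: b1⊕b3⊕b5⊕b7 = 0⊕1⊕1⊕1 = 1
s2: b2⊕b3⊕b6⊕b7 = 0⊕1⊕1⊕1 = 1
s4: b4⊕b5⊕b6⊕b7 = 1⊕1⊕1⊕1 = 0
Syndrome (s4...s1) = 011 → position 3.

3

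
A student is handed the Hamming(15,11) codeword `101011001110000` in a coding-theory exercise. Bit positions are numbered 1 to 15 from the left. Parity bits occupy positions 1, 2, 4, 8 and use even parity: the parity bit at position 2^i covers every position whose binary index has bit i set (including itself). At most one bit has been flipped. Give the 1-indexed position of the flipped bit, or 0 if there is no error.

s1: b1⊕b3⊕b5⊕b7⊕b9⊕b11⊕b13⊕b15 = 1⊕1⊕1⊕0⊕1⊕1⊕0⊕0 = 1
s2: b2⊕b3⊕b6⊕b7⊕b10⊕b11⊕b14⊕b15 = 0⊕1⊕1⊕0⊕1⊕1⊕0⊕0 = 0
s4: b4⊕b5⊕b6⊕b7⊕b12⊕b13⊕b14⊕b15 = 0⊕1⊕1⊕0⊕0⊕0⊕0⊕0 = 0
s8: b8⊕b9⊕b10⊕b11⊕b12⊕b13⊕b14⊕b15 = 0⊕1⊕1⊕1⊕0⊕0⊕0⊕0 = 1
Syndrome (s8...s1) = 1001 → position 9.

9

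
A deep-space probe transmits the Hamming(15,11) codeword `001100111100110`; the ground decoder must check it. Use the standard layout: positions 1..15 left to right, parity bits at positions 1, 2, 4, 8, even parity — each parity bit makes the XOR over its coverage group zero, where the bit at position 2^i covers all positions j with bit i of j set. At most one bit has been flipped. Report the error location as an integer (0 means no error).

8

s1: b1⊕b3⊕b5⊕b7⊕b9⊕b11⊕b13⊕b15 = 0⊕1⊕0⊕1⊕1⊕0⊕1⊕0 = 0
s2: b2⊕b3⊕b6⊕b7⊕b10⊕b11⊕b14⊕b15 = 0⊕1⊕0⊕1⊕1⊕0⊕1⊕0 = 0
s4: b4⊕b5⊕b6⊕b7⊕b12⊕b13⊕b14⊕b15 = 1⊕0⊕0⊕1⊕0⊕1⊕1⊕0 = 0
s8: b8⊕b9⊕b10⊕b11⊕b12⊕b13⊕b14⊕b15 = 1⊕1⊕1⊕0⊕0⊕1⊕1⊕0 = 1
Syndrome (s8...s1) = 1000 → position 8.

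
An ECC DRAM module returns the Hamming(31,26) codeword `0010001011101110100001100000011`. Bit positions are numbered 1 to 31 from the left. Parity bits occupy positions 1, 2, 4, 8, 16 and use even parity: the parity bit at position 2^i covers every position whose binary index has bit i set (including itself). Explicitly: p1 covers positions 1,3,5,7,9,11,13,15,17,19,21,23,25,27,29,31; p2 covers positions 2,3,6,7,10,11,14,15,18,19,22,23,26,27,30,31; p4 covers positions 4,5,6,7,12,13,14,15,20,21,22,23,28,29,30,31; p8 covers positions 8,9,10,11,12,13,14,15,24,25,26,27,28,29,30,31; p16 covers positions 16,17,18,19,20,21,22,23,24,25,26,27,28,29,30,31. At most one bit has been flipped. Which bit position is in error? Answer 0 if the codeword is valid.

s1: b1⊕b3⊕b5⊕b7⊕b9⊕b11⊕b13⊕b15⊕b17⊕b19⊕b21⊕b23⊕b25⊕b27⊕b29⊕b31 = 0⊕1⊕0⊕1⊕1⊕1⊕1⊕1⊕1⊕0⊕0⊕1⊕0⊕0⊕0⊕1 = 1
s2: b2⊕b3⊕b6⊕b7⊕b10⊕b11⊕b14⊕b15⊕b18⊕b19⊕b22⊕b23⊕b26⊕b27⊕b30⊕b31 = 0⊕1⊕0⊕1⊕1⊕1⊕1⊕1⊕0⊕0⊕1⊕1⊕0⊕0⊕1⊕1 = 0
s4: b4⊕b5⊕b6⊕b7⊕b12⊕b13⊕b14⊕b15⊕b20⊕b21⊕b22⊕b23⊕b28⊕b29⊕b30⊕b31 = 0⊕0⊕0⊕1⊕0⊕1⊕1⊕1⊕0⊕0⊕1⊕1⊕0⊕0⊕1⊕1 = 0
s8: b8⊕b9⊕b10⊕b11⊕b12⊕b13⊕b14⊕b15⊕b24⊕b25⊕b26⊕b27⊕b28⊕b29⊕b30⊕b31 = 0⊕1⊕1⊕1⊕0⊕1⊕1⊕1⊕0⊕0⊕0⊕0⊕0⊕0⊕1⊕1 = 0
s16: b16⊕b17⊕b18⊕b19⊕b20⊕b21⊕b22⊕b23⊕b24⊕b25⊕b26⊕b27⊕b28⊕b29⊕b30⊕b31 = 0⊕1⊕0⊕0⊕0⊕0⊕1⊕1⊕0⊕0⊕0⊕0⊕0⊕0⊕1⊕1 = 1
Syndrome (s16...s1) = 10001 → position 17.

17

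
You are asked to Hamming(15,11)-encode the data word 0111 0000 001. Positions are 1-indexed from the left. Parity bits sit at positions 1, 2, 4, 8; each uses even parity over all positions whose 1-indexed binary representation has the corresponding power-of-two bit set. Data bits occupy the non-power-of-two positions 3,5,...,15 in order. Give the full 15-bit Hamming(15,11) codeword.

Place data bits at non-power-of-two positions: b3=0, b5=1, b6=1, b7=1, b9=0, b10=0, b11=0, b12=0, b13=0, b14=0, b15=1.
p1 = XOR of data positions {3,5,7,9,11,13,15} = 0⊕1⊕1⊕0⊕0⊕0⊕1 = 1
p2 = XOR of data positions {3,6,7,10,11,14,15} = 0⊕1⊕1⊕0⊕0⊕0⊕1 = 1
p4 = XOR of data positions {5,6,7,12,13,14,15} = 1⊕1⊕1⊕0⊕0⊕0⊕1 = 0
p8 = XOR of data positions {9,10,11,12,13,14,15} = 0⊕0⊕0⊕0⊕0⊕0⊕1 = 1
Codeword b1..b15 = 110011110000001

110011110000001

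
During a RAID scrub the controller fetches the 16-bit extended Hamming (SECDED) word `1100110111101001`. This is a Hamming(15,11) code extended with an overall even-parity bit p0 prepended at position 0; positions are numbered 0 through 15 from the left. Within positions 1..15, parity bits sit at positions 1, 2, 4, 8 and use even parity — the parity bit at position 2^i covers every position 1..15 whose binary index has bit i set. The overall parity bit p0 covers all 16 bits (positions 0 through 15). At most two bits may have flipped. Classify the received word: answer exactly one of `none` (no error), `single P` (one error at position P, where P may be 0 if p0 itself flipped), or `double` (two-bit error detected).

s1: b1⊕b3⊕b5⊕b7⊕b9⊕b11⊕b13⊕b15 = 1⊕0⊕1⊕1⊕1⊕0⊕0⊕1 = 1
s2: b2⊕b3⊕b6⊕b7⊕b10⊕b11⊕b14⊕b15 = 0⊕0⊕0⊕1⊕1⊕0⊕0⊕1 = 1
s4: b4⊕b5⊕b6⊕b7⊕b12⊕b13⊕b14⊕b15 = 1⊕1⊕0⊕1⊕1⊕0⊕0⊕1 = 1
s8: b8⊕b9⊕b10⊕b11⊕b12⊕b13⊕b14⊕b15 = 1⊕1⊕1⊕0⊕1⊕0⊕0⊕1 = 1
Syndrome (s8...s1) = 1111 → position 15.
Overall parity (XOR of all 16 bits, including p0): 1⊕1⊕0⊕0⊕1⊕1⊕0⊕1⊕1⊕1⊕1⊕0⊕1⊕0⊕0⊕1 = 0
Overall=0, syndrome position=15 → double-bit error detected (uncorrectable).

double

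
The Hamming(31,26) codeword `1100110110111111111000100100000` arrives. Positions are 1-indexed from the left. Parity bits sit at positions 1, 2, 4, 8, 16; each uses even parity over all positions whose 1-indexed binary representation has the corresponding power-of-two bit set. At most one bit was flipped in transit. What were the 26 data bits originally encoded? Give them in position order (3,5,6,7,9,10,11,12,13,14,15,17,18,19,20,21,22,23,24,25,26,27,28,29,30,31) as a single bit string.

s1: b1⊕b3⊕b5⊕b7⊕b9⊕b11⊕b13⊕b15⊕b17⊕b19⊕b21⊕b23⊕b25⊕b27⊕b29⊕b31 = 1⊕0⊕1⊕0⊕1⊕1⊕1⊕1⊕1⊕1⊕0⊕1⊕0⊕0⊕0⊕0 = 1
s2: b2⊕b3⊕b6⊕b7⊕b10⊕b11⊕b14⊕b15⊕b18⊕b19⊕b22⊕b23⊕b26⊕b27⊕b30⊕b31 = 1⊕0⊕1⊕0⊕0⊕1⊕1⊕1⊕1⊕1⊕0⊕1⊕1⊕0⊕0⊕0 = 1
s4: b4⊕b5⊕b6⊕b7⊕b12⊕b13⊕b14⊕b15⊕b20⊕b21⊕b22⊕b23⊕b28⊕b29⊕b30⊕b31 = 0⊕1⊕1⊕0⊕1⊕1⊕1⊕1⊕0⊕0⊕0⊕1⊕0⊕0⊕0⊕0 = 1
s8: b8⊕b9⊕b10⊕b11⊕b12⊕b13⊕b14⊕b15⊕b24⊕b25⊕b26⊕b27⊕b28⊕b29⊕b30⊕b31 = 1⊕1⊕0⊕1⊕1⊕1⊕1⊕1⊕0⊕0⊕1⊕0⊕0⊕0⊕0⊕0 = 0
s16: b16⊕b17⊕b18⊕b19⊕b20⊕b21⊕b22⊕b23⊕b24⊕b25⊕b26⊕b27⊕b28⊕b29⊕b30⊕b31 = 1⊕1⊕1⊕1⊕0⊕0⊕0⊕1⊕0⊕0⊕1⊕0⊕0⊕0⊕0⊕0 = 0
Syndrome (s16...s1) = 00111 → position 7.
Flip bit 7: corrected codeword = 1100111110111111111000100100000
Data bits at positions 3,5,6,7,9,10,11,12,13,14,15,17,18,19,20,21,22,23,24,25,26,27,28,29,30,31: 01111011111111000100100000

01111011111111000100100000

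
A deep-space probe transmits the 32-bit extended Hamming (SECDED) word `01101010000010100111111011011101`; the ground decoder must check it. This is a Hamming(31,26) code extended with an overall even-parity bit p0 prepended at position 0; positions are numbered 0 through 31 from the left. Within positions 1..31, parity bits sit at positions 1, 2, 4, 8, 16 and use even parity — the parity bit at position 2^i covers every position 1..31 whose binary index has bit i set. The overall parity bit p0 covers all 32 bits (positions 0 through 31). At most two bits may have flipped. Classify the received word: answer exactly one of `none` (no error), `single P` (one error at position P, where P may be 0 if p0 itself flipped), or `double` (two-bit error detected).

s1: b1⊕b3⊕b5⊕b7⊕b9⊕b11⊕b13⊕b15⊕b17⊕b19⊕b21⊕b23⊕b25⊕b27⊕b29⊕b31 = 1⊕0⊕0⊕0⊕0⊕0⊕0⊕0⊕1⊕1⊕1⊕0⊕1⊕1⊕1⊕1 = 0
s2: b2⊕b3⊕b6⊕b7⊕b10⊕b11⊕b14⊕b15⊕b18⊕b19⊕b22⊕b23⊕b26⊕b27⊕b30⊕b31 = 1⊕0⊕1⊕0⊕0⊕0⊕1⊕0⊕1⊕1⊕1⊕0⊕0⊕1⊕0⊕1 = 0
s4: b4⊕b5⊕b6⊕b7⊕b12⊕b13⊕b14⊕b15⊕b20⊕b21⊕b22⊕b23⊕b28⊕b29⊕b30⊕b31 = 1⊕0⊕1⊕0⊕1⊕0⊕1⊕0⊕1⊕1⊕1⊕0⊕1⊕1⊕0⊕1 = 0
s8: b8⊕b9⊕b10⊕b11⊕b12⊕b13⊕b14⊕b15⊕b24⊕b25⊕b26⊕b27⊕b28⊕b29⊕b30⊕b31 = 0⊕0⊕0⊕0⊕1⊕0⊕1⊕0⊕1⊕1⊕0⊕1⊕1⊕1⊕0⊕1 = 0
s16: b16⊕b17⊕b18⊕b19⊕b20⊕b21⊕b22⊕b23⊕b24⊕b25⊕b26⊕b27⊕b28⊕b29⊕b30⊕b31 = 0⊕1⊕1⊕1⊕1⊕1⊕1⊕0⊕1⊕1⊕0⊕1⊕1⊕1⊕0⊕1 = 0
Syndrome (s16...s1) = 00000 → position 0 (no error).
Overall parity (XOR of all 32 bits, including p0): 0⊕1⊕1⊕0⊕1⊕0⊕1⊕0⊕0⊕0⊕0⊕0⊕1⊕0⊕1⊕0⊕0⊕1⊕1⊕1⊕1⊕1⊕1⊕0⊕1⊕1⊕0⊕1⊕1⊕1⊕0⊕1 = 0
Overall=0, syndrome position=0 → no error.

none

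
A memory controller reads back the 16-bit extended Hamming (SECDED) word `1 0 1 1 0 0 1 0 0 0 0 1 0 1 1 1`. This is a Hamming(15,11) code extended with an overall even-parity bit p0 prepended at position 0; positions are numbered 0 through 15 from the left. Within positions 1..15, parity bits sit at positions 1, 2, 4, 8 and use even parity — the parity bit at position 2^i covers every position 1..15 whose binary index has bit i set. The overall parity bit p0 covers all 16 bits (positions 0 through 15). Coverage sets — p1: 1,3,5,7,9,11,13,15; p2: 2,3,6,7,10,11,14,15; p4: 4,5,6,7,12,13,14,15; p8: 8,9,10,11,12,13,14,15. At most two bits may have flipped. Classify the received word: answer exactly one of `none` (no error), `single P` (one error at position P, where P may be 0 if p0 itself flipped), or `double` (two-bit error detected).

none

s1: b1⊕b3⊕b5⊕b7⊕b9⊕b11⊕b13⊕b15 = 0⊕1⊕0⊕0⊕0⊕1⊕1⊕1 = 0
s2: b2⊕b3⊕b6⊕b7⊕b10⊕b11⊕b14⊕b15 = 1⊕1⊕1⊕0⊕0⊕1⊕1⊕1 = 0
s4: b4⊕b5⊕b6⊕b7⊕b12⊕b13⊕b14⊕b15 = 0⊕0⊕1⊕0⊕0⊕1⊕1⊕1 = 0
s8: b8⊕b9⊕b10⊕b11⊕b12⊕b13⊕b14⊕b15 = 0⊕0⊕0⊕1⊕0⊕1⊕1⊕1 = 0
Syndrome (s8...s1) = 0000 → position 0 (no error).
Overall parity (XOR of all 16 bits, including p0): 1⊕0⊕1⊕1⊕0⊕0⊕1⊕0⊕0⊕0⊕0⊕1⊕0⊕1⊕1⊕1 = 0
Overall=0, syndrome position=0 → no error.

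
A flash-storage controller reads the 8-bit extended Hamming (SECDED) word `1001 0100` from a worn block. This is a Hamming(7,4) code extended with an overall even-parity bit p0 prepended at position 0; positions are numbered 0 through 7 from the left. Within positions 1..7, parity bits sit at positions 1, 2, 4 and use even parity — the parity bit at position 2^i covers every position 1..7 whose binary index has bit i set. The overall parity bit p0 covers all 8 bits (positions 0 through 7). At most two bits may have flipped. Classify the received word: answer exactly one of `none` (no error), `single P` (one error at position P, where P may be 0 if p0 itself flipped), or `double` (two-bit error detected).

single 6

s1: b1⊕b3⊕b5⊕b7 = 0⊕1⊕1⊕0 = 0
s2: b2⊕b3⊕b6⊕b7 = 0⊕1⊕0⊕0 = 1
s4: b4⊕b5⊕b6⊕b7 = 0⊕1⊕0⊕0 = 1
Syndrome (s4...s1) = 110 → position 6.
Overall parity (XOR of all 8 bits, including p0): 1⊕0⊕0⊕1⊕0⊕1⊕0⊕0 = 1
Overall=1, syndrome position=6 → single-bit error at position 6.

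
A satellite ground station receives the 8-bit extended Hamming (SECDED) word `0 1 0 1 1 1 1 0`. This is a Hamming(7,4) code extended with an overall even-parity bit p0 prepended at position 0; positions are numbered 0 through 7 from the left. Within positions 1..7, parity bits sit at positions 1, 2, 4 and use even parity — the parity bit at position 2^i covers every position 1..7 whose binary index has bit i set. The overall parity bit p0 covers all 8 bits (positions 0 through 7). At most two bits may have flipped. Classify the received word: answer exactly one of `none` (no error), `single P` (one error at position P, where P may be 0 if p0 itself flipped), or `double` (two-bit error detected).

single 5

s1: b1⊕b3⊕b5⊕b7 = 1⊕1⊕1⊕0 = 1
s2: b2⊕b3⊕b6⊕b7 = 0⊕1⊕1⊕0 = 0
s4: b4⊕b5⊕b6⊕b7 = 1⊕1⊕1⊕0 = 1
Syndrome (s4...s1) = 101 → position 5.
Overall parity (XOR of all 8 bits, including p0): 0⊕1⊕0⊕1⊕1⊕1⊕1⊕0 = 1
Overall=1, syndrome position=5 → single-bit error at position 5.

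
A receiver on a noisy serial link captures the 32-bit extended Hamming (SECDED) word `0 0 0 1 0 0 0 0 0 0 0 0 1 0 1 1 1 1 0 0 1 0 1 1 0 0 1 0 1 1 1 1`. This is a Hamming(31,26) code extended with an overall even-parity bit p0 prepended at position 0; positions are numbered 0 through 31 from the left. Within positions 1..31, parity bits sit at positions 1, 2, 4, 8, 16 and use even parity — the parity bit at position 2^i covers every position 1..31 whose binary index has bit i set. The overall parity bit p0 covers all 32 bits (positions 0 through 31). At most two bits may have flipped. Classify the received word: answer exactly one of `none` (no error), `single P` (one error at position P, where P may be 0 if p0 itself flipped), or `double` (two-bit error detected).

s1: b1⊕b3⊕b5⊕b7⊕b9⊕b11⊕b13⊕b15⊕b17⊕b19⊕b21⊕b23⊕b25⊕b27⊕b29⊕b31 = 0⊕1⊕0⊕0⊕0⊕0⊕0⊕1⊕1⊕0⊕0⊕1⊕0⊕0⊕1⊕1 = 0
s2: b2⊕b3⊕b6⊕b7⊕b10⊕b11⊕b14⊕b15⊕b18⊕b19⊕b22⊕b23⊕b26⊕b27⊕b30⊕b31 = 0⊕1⊕0⊕0⊕0⊕0⊕1⊕1⊕0⊕0⊕1⊕1⊕1⊕0⊕1⊕1 = 0
s4: b4⊕b5⊕b6⊕b7⊕b12⊕b13⊕b14⊕b15⊕b20⊕b21⊕b22⊕b23⊕b28⊕b29⊕b30⊕b31 = 0⊕0⊕0⊕0⊕1⊕0⊕1⊕1⊕1⊕0⊕1⊕1⊕1⊕1⊕1⊕1 = 0
s8: b8⊕b9⊕b10⊕b11⊕b12⊕b13⊕b14⊕b15⊕b24⊕b25⊕b26⊕b27⊕b28⊕b29⊕b30⊕b31 = 0⊕0⊕0⊕0⊕1⊕0⊕1⊕1⊕0⊕0⊕1⊕0⊕1⊕1⊕1⊕1 = 0
s16: b16⊕b17⊕b18⊕b19⊕b20⊕b21⊕b22⊕b23⊕b24⊕b25⊕b26⊕b27⊕b28⊕b29⊕b30⊕b31 = 1⊕1⊕0⊕0⊕1⊕0⊕1⊕1⊕0⊕0⊕1⊕0⊕1⊕1⊕1⊕1 = 0
Syndrome (s16...s1) = 00000 → position 0 (no error).
Overall parity (XOR of all 32 bits, including p0): 0⊕0⊕0⊕1⊕0⊕0⊕0⊕0⊕0⊕0⊕0⊕0⊕1⊕0⊕1⊕1⊕1⊕1⊕0⊕0⊕1⊕0⊕1⊕1⊕0⊕0⊕1⊕0⊕1⊕1⊕1⊕1 = 0
Overall=0, syndrome position=0 → no error.

none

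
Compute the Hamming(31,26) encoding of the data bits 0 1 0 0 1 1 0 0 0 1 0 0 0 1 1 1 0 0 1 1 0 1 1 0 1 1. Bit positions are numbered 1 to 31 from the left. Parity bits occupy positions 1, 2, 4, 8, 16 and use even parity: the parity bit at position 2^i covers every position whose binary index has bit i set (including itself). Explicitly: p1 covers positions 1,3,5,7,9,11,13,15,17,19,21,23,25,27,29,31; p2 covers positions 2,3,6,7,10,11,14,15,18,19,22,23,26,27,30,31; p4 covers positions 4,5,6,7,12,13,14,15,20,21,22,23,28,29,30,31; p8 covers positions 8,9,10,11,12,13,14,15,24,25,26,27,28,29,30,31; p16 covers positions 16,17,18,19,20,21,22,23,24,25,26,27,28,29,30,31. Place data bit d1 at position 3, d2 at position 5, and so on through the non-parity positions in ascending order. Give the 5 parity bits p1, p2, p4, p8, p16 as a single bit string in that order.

10111

Place data bits at non-power-of-two positions: b3=0, b5=1, b6=0, b7=0, b9=1, b10=1, b11=0, b12=0, b13=0, b14=1, b15=0, b17=0, b18=0, b19=1, b20=1, b21=1, b22=0, b23=0, b24=1, b25=1, b26=0, b27=1, b28=1, b29=0, b30=1, b31=1.
p1 = XOR of data positions {3,5,7,9,11,13,15,17,19,21,23,25,27,29,31} = 0⊕1⊕0⊕1⊕0⊕0⊕0⊕0⊕1⊕1⊕0⊕1⊕1⊕0⊕1 = 1
p2 = XOR of data positions {3,6,7,10,11,14,15,18,19,22,23,26,27,30,31} = 0⊕0⊕0⊕1⊕0⊕1⊕0⊕0⊕1⊕0⊕0⊕0⊕1⊕1⊕1 = 0
p4 = XOR of data positions {5,6,7,12,13,14,15,20,21,22,23,28,29,30,31} = 1⊕0⊕0⊕0⊕0⊕1⊕0⊕1⊕1⊕0⊕0⊕1⊕0⊕1⊕1 = 1
p8 = XOR of data positions {9,10,11,12,13,14,15,24,25,26,27,28,29,30,31} = 1⊕1⊕0⊕0⊕0⊕1⊕0⊕1⊕1⊕0⊕1⊕1⊕0⊕1⊕1 = 1
p16 = XOR of data positions {17,18,19,20,21,22,23,24,25,26,27,28,29,30,31} = 0⊕0⊕1⊕1⊕1⊕0⊕0⊕1⊕1⊕0⊕1⊕1⊕0⊕1⊕1 = 1
Parity bits p1,p2,p4,p8,p16 = 10111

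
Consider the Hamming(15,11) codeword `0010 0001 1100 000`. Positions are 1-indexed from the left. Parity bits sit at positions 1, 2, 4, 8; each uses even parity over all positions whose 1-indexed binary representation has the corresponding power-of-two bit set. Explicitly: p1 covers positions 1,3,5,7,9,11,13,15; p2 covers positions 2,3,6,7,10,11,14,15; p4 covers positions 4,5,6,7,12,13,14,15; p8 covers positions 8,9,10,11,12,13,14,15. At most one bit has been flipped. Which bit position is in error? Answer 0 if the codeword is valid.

8

s1: b1⊕b3⊕b5⊕b7⊕b9⊕b11⊕b13⊕b15 = 0⊕1⊕0⊕0⊕1⊕0⊕0⊕0 = 0
s2: b2⊕b3⊕b6⊕b7⊕b10⊕b11⊕b14⊕b15 = 0⊕1⊕0⊕0⊕1⊕0⊕0⊕0 = 0
s4: b4⊕b5⊕b6⊕b7⊕b12⊕b13⊕b14⊕b15 = 0⊕0⊕0⊕0⊕0⊕0⊕0⊕0 = 0
s8: b8⊕b9⊕b10⊕b11⊕b12⊕b13⊕b14⊕b15 = 1⊕1⊕1⊕0⊕0⊕0⊕0⊕0 = 1
Syndrome (s8...s1) = 1000 → position 8.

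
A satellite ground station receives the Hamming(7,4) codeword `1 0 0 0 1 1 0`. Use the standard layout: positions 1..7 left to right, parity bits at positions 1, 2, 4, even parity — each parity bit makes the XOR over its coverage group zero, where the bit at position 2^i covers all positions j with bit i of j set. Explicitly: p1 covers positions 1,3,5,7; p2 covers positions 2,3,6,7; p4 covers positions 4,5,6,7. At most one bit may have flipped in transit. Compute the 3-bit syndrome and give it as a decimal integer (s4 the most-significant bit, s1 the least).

s1: b1⊕b3⊕b5⊕b7 = 1⊕0⊕1⊕0 = 0
s2: b2⊕b3⊕b6⊕b7 = 0⊕0⊕1⊕0 = 1
s4: b4⊕b5⊕b6⊕b7 = 0⊕1⊕1⊕0 = 0
Syndrome (s4...s1) = 010 → position 2.

2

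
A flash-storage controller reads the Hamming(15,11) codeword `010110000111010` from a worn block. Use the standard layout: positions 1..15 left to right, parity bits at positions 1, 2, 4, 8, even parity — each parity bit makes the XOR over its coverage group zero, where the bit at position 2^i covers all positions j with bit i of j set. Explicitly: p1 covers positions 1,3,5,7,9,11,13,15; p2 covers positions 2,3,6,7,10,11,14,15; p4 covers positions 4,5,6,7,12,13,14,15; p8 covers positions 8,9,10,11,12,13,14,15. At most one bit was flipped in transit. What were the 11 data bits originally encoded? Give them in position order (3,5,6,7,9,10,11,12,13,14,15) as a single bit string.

s1: b1⊕b3⊕b5⊕b7⊕b9⊕b11⊕b13⊕b15 = 0⊕0⊕1⊕0⊕0⊕1⊕0⊕0 = 0
s2: b2⊕b3⊕b6⊕b7⊕b10⊕b11⊕b14⊕b15 = 1⊕0⊕0⊕0⊕1⊕1⊕1⊕0 = 0
s4: b4⊕b5⊕b6⊕b7⊕b12⊕b13⊕b14⊕b15 = 1⊕1⊕0⊕0⊕1⊕0⊕1⊕0 = 0
s8: b8⊕b9⊕b10⊕b11⊕b12⊕b13⊕b14⊕b15 = 0⊕0⊕1⊕1⊕1⊕0⊕1⊕0 = 0
Syndrome (s8...s1) = 0000 → position 0 (no error).
No correction needed.
Data bits at positions 3,5,6,7,9,10,11,12,13,14,15: 01000111010

01000111010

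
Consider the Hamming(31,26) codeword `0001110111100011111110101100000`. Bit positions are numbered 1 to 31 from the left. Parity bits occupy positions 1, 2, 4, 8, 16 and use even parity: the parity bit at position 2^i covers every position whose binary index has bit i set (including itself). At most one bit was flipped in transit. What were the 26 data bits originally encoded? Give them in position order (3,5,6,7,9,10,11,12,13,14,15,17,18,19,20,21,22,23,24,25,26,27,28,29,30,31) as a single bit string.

s1: b1⊕b3⊕b5⊕b7⊕b9⊕b11⊕b13⊕b15⊕b17⊕b19⊕b21⊕b23⊕b25⊕b27⊕b29⊕b31 = 0⊕0⊕1⊕0⊕1⊕1⊕0⊕1⊕1⊕1⊕1⊕1⊕1⊕0⊕0⊕0 = 1
s2: b2⊕b3⊕b6⊕b7⊕b10⊕b11⊕b14⊕b15⊕b18⊕b19⊕b22⊕b23⊕b26⊕b27⊕b30⊕b31 = 0⊕0⊕1⊕0⊕1⊕1⊕0⊕1⊕1⊕1⊕0⊕1⊕1⊕0⊕0⊕0 = 0
s4: b4⊕b5⊕b6⊕b7⊕b12⊕b13⊕b14⊕b15⊕b20⊕b21⊕b22⊕b23⊕b28⊕b29⊕b30⊕b31 = 1⊕1⊕1⊕0⊕0⊕0⊕0⊕1⊕1⊕1⊕0⊕1⊕0⊕0⊕0⊕0 = 1
s8: b8⊕b9⊕b10⊕b11⊕b12⊕b13⊕b14⊕b15⊕b24⊕b25⊕b26⊕b27⊕b28⊕b29⊕b30⊕b31 = 1⊕1⊕1⊕1⊕0⊕0⊕0⊕1⊕0⊕1⊕1⊕0⊕0⊕0⊕0⊕0 = 1
s16: b16⊕b17⊕b18⊕b19⊕b20⊕b21⊕b22⊕b23⊕b24⊕b25⊕b26⊕b27⊕b28⊕b29⊕b30⊕b31 = 1⊕1⊕1⊕1⊕1⊕1⊕0⊕1⊕0⊕1⊕1⊕0⊕0⊕0⊕0⊕0 = 1
Syndrome (s16...s1) = 11101 → position 29.
Flip bit 29: corrected codeword = 0001110111100011111110101100100
Data bits at positions 3,5,6,7,9,10,11,12,13,14,15,17,18,19,20,21,22,23,24,25,26,27,28,29,30,31: 01101110001111110101100100

01101110001111110101100100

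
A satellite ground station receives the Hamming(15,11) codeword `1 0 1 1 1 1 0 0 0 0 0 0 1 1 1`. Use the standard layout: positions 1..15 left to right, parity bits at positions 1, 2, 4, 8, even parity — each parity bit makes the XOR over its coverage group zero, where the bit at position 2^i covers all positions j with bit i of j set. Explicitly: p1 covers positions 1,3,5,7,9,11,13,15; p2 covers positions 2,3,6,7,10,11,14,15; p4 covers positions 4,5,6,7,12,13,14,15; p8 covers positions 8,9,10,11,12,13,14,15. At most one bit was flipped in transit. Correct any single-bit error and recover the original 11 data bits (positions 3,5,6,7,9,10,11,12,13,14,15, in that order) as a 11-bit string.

s1: b1⊕b3⊕b5⊕b7⊕b9⊕b11⊕b13⊕b15 = 1⊕1⊕1⊕0⊕0⊕0⊕1⊕1 = 1
s2: b2⊕b3⊕b6⊕b7⊕b10⊕b11⊕b14⊕b15 = 0⊕1⊕1⊕0⊕0⊕0⊕1⊕1 = 0
s4: b4⊕b5⊕b6⊕b7⊕b12⊕b13⊕b14⊕b15 = 1⊕1⊕1⊕0⊕0⊕1⊕1⊕1 = 0
s8: b8⊕b9⊕b10⊕b11⊕b12⊕b13⊕b14⊕b15 = 0⊕0⊕0⊕0⊕0⊕1⊕1⊕1 = 1
Syndrome (s8...s1) = 1001 → position 9.
Flip bit 9: corrected codeword = 101111001000111
Data bits at positions 3,5,6,7,9,10,11,12,13,14,15: 11101000111

11101000111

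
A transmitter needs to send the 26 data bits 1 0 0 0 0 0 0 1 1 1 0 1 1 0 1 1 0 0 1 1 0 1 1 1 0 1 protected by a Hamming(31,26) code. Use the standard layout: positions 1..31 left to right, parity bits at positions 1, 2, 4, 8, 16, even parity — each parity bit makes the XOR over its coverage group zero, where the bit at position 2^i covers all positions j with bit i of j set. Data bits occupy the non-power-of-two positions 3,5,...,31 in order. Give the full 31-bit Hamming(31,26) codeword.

0110000100011100110110011011101

Place data bits at non-power-of-two positions: b3=1, b5=0, b6=0, b7=0, b9=0, b10=0, b11=0, b12=1, b13=1, b14=1, b15=0, b17=1, b18=1, b19=0, b20=1, b21=1, b22=0, b23=0, b24=1, b25=1, b26=0, b27=1, b28=1, b29=1, b30=0, b31=1.
p1 = XOR of data positions {3,5,7,9,11,13,15,17,19,21,23,25,27,29,31} = 1⊕0⊕0⊕0⊕0⊕1⊕0⊕1⊕0⊕1⊕0⊕1⊕1⊕1⊕1 = 0
p2 = XOR of data positions {3,6,7,10,11,14,15,18,19,22,23,26,27,30,31} = 1⊕0⊕0⊕0⊕0⊕1⊕0⊕1⊕0⊕0⊕0⊕0⊕1⊕0⊕1 = 1
p4 = XOR of data positions {5,6,7,12,13,14,15,20,21,22,23,28,29,30,31} = 0⊕0⊕0⊕1⊕1⊕1⊕0⊕1⊕1⊕0⊕0⊕1⊕1⊕0⊕1 = 0
p8 = XOR of data positions {9,10,11,12,13,14,15,24,25,26,27,28,29,30,31} = 0⊕0⊕0⊕1⊕1⊕1⊕0⊕1⊕1⊕0⊕1⊕1⊕1⊕0⊕1 = 1
p16 = XOR of data positions {17,18,19,20,21,22,23,24,25,26,27,28,29,30,31} = 1⊕1⊕0⊕1⊕1⊕0⊕0⊕1⊕1⊕0⊕1⊕1⊕1⊕0⊕1 = 0
Codeword b1..b31 = 0110000100011100110110011011101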